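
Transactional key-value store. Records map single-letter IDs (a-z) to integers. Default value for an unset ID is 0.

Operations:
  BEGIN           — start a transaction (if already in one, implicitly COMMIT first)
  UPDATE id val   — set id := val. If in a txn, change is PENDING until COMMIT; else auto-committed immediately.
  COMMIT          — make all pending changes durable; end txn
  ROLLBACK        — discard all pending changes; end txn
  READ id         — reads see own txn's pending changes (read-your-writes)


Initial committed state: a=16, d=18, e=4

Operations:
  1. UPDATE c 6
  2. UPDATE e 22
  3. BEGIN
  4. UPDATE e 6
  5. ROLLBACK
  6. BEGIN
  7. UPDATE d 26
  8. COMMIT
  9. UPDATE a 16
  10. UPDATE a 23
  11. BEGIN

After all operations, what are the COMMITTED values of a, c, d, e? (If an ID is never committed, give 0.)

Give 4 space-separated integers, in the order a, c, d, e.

Initial committed: {a=16, d=18, e=4}
Op 1: UPDATE c=6 (auto-commit; committed c=6)
Op 2: UPDATE e=22 (auto-commit; committed e=22)
Op 3: BEGIN: in_txn=True, pending={}
Op 4: UPDATE e=6 (pending; pending now {e=6})
Op 5: ROLLBACK: discarded pending ['e']; in_txn=False
Op 6: BEGIN: in_txn=True, pending={}
Op 7: UPDATE d=26 (pending; pending now {d=26})
Op 8: COMMIT: merged ['d'] into committed; committed now {a=16, c=6, d=26, e=22}
Op 9: UPDATE a=16 (auto-commit; committed a=16)
Op 10: UPDATE a=23 (auto-commit; committed a=23)
Op 11: BEGIN: in_txn=True, pending={}
Final committed: {a=23, c=6, d=26, e=22}

Answer: 23 6 26 22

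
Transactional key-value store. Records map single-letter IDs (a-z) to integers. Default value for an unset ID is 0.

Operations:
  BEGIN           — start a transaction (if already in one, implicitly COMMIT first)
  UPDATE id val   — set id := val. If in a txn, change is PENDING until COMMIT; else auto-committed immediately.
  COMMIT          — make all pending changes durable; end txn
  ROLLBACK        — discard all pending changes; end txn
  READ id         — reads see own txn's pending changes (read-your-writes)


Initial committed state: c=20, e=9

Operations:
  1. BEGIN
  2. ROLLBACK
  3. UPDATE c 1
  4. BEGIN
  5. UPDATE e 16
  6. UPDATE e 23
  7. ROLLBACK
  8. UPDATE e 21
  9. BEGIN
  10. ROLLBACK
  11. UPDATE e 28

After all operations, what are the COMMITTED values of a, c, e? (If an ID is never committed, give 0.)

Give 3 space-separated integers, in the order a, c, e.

Initial committed: {c=20, e=9}
Op 1: BEGIN: in_txn=True, pending={}
Op 2: ROLLBACK: discarded pending []; in_txn=False
Op 3: UPDATE c=1 (auto-commit; committed c=1)
Op 4: BEGIN: in_txn=True, pending={}
Op 5: UPDATE e=16 (pending; pending now {e=16})
Op 6: UPDATE e=23 (pending; pending now {e=23})
Op 7: ROLLBACK: discarded pending ['e']; in_txn=False
Op 8: UPDATE e=21 (auto-commit; committed e=21)
Op 9: BEGIN: in_txn=True, pending={}
Op 10: ROLLBACK: discarded pending []; in_txn=False
Op 11: UPDATE e=28 (auto-commit; committed e=28)
Final committed: {c=1, e=28}

Answer: 0 1 28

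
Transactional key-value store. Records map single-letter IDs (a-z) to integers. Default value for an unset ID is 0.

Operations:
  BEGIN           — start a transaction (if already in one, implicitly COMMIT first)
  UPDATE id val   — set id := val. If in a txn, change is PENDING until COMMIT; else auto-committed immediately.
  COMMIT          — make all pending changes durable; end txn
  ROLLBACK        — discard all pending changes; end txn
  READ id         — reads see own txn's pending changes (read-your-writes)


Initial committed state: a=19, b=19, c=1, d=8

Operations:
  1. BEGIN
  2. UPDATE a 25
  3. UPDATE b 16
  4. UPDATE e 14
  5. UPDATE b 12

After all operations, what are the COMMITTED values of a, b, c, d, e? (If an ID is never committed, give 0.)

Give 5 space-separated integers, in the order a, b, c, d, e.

Answer: 19 19 1 8 0

Derivation:
Initial committed: {a=19, b=19, c=1, d=8}
Op 1: BEGIN: in_txn=True, pending={}
Op 2: UPDATE a=25 (pending; pending now {a=25})
Op 3: UPDATE b=16 (pending; pending now {a=25, b=16})
Op 4: UPDATE e=14 (pending; pending now {a=25, b=16, e=14})
Op 5: UPDATE b=12 (pending; pending now {a=25, b=12, e=14})
Final committed: {a=19, b=19, c=1, d=8}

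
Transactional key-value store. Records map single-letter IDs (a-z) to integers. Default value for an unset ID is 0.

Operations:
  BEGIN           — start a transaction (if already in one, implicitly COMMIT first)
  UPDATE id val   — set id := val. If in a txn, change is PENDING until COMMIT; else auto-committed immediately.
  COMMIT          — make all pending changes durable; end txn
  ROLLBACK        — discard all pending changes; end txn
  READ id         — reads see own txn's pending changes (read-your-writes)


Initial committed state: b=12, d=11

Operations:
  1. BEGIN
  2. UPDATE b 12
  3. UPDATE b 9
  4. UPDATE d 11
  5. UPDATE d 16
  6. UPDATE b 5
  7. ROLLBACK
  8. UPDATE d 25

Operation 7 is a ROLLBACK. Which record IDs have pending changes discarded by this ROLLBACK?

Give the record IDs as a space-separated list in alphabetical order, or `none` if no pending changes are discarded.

Initial committed: {b=12, d=11}
Op 1: BEGIN: in_txn=True, pending={}
Op 2: UPDATE b=12 (pending; pending now {b=12})
Op 3: UPDATE b=9 (pending; pending now {b=9})
Op 4: UPDATE d=11 (pending; pending now {b=9, d=11})
Op 5: UPDATE d=16 (pending; pending now {b=9, d=16})
Op 6: UPDATE b=5 (pending; pending now {b=5, d=16})
Op 7: ROLLBACK: discarded pending ['b', 'd']; in_txn=False
Op 8: UPDATE d=25 (auto-commit; committed d=25)
ROLLBACK at op 7 discards: ['b', 'd']

Answer: b d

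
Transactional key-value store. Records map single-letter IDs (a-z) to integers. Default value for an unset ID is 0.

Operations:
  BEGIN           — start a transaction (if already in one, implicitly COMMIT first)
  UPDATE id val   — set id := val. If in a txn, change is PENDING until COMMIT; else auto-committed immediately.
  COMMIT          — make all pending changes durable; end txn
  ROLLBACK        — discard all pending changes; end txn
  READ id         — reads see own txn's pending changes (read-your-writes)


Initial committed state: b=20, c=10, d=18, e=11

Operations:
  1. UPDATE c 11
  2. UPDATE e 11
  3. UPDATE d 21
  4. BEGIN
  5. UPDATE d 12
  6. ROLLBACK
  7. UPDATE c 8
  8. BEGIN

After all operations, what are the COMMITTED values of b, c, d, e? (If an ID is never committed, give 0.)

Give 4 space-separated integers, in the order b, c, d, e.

Answer: 20 8 21 11

Derivation:
Initial committed: {b=20, c=10, d=18, e=11}
Op 1: UPDATE c=11 (auto-commit; committed c=11)
Op 2: UPDATE e=11 (auto-commit; committed e=11)
Op 3: UPDATE d=21 (auto-commit; committed d=21)
Op 4: BEGIN: in_txn=True, pending={}
Op 5: UPDATE d=12 (pending; pending now {d=12})
Op 6: ROLLBACK: discarded pending ['d']; in_txn=False
Op 7: UPDATE c=8 (auto-commit; committed c=8)
Op 8: BEGIN: in_txn=True, pending={}
Final committed: {b=20, c=8, d=21, e=11}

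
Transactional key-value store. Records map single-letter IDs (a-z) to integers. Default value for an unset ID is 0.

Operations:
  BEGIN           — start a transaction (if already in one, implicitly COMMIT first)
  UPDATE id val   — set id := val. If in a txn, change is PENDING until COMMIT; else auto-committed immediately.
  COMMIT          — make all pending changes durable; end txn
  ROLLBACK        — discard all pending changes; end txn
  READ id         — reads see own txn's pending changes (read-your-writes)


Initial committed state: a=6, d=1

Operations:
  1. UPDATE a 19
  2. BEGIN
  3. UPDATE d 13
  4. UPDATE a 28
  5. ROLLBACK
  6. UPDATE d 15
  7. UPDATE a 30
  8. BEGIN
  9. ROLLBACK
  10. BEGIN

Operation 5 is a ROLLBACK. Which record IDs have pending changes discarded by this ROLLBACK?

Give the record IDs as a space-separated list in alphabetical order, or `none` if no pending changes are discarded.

Initial committed: {a=6, d=1}
Op 1: UPDATE a=19 (auto-commit; committed a=19)
Op 2: BEGIN: in_txn=True, pending={}
Op 3: UPDATE d=13 (pending; pending now {d=13})
Op 4: UPDATE a=28 (pending; pending now {a=28, d=13})
Op 5: ROLLBACK: discarded pending ['a', 'd']; in_txn=False
Op 6: UPDATE d=15 (auto-commit; committed d=15)
Op 7: UPDATE a=30 (auto-commit; committed a=30)
Op 8: BEGIN: in_txn=True, pending={}
Op 9: ROLLBACK: discarded pending []; in_txn=False
Op 10: BEGIN: in_txn=True, pending={}
ROLLBACK at op 5 discards: ['a', 'd']

Answer: a d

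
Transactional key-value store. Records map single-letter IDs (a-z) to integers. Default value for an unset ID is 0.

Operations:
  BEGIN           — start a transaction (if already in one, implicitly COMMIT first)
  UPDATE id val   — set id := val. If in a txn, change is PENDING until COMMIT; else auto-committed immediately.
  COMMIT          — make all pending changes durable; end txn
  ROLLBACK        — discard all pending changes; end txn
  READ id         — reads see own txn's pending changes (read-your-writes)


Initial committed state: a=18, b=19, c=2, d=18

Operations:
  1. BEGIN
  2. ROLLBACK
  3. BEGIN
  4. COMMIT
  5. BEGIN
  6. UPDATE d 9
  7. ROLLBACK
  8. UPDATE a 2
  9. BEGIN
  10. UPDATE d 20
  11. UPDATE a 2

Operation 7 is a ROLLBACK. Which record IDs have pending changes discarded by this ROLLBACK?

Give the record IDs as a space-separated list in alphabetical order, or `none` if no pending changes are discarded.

Initial committed: {a=18, b=19, c=2, d=18}
Op 1: BEGIN: in_txn=True, pending={}
Op 2: ROLLBACK: discarded pending []; in_txn=False
Op 3: BEGIN: in_txn=True, pending={}
Op 4: COMMIT: merged [] into committed; committed now {a=18, b=19, c=2, d=18}
Op 5: BEGIN: in_txn=True, pending={}
Op 6: UPDATE d=9 (pending; pending now {d=9})
Op 7: ROLLBACK: discarded pending ['d']; in_txn=False
Op 8: UPDATE a=2 (auto-commit; committed a=2)
Op 9: BEGIN: in_txn=True, pending={}
Op 10: UPDATE d=20 (pending; pending now {d=20})
Op 11: UPDATE a=2 (pending; pending now {a=2, d=20})
ROLLBACK at op 7 discards: ['d']

Answer: d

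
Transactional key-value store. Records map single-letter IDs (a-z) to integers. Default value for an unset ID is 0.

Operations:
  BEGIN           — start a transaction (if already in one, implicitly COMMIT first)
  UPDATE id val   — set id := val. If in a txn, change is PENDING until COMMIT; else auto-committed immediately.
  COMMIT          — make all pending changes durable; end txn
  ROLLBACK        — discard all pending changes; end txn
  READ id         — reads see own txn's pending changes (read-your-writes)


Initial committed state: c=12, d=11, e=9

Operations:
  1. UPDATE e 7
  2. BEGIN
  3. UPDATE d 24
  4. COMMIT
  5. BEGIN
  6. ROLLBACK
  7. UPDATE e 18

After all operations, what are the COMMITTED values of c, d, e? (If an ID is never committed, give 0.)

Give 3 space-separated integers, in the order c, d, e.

Answer: 12 24 18

Derivation:
Initial committed: {c=12, d=11, e=9}
Op 1: UPDATE e=7 (auto-commit; committed e=7)
Op 2: BEGIN: in_txn=True, pending={}
Op 3: UPDATE d=24 (pending; pending now {d=24})
Op 4: COMMIT: merged ['d'] into committed; committed now {c=12, d=24, e=7}
Op 5: BEGIN: in_txn=True, pending={}
Op 6: ROLLBACK: discarded pending []; in_txn=False
Op 7: UPDATE e=18 (auto-commit; committed e=18)
Final committed: {c=12, d=24, e=18}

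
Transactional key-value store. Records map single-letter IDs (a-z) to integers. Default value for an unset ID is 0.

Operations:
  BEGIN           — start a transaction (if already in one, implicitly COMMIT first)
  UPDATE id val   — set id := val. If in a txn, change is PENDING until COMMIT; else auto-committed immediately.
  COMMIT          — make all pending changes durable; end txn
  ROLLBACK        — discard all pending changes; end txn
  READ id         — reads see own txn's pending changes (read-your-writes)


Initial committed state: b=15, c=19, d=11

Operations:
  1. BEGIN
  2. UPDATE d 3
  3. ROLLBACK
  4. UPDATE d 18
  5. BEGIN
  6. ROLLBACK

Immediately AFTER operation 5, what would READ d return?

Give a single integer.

Answer: 18

Derivation:
Initial committed: {b=15, c=19, d=11}
Op 1: BEGIN: in_txn=True, pending={}
Op 2: UPDATE d=3 (pending; pending now {d=3})
Op 3: ROLLBACK: discarded pending ['d']; in_txn=False
Op 4: UPDATE d=18 (auto-commit; committed d=18)
Op 5: BEGIN: in_txn=True, pending={}
After op 5: visible(d) = 18 (pending={}, committed={b=15, c=19, d=18})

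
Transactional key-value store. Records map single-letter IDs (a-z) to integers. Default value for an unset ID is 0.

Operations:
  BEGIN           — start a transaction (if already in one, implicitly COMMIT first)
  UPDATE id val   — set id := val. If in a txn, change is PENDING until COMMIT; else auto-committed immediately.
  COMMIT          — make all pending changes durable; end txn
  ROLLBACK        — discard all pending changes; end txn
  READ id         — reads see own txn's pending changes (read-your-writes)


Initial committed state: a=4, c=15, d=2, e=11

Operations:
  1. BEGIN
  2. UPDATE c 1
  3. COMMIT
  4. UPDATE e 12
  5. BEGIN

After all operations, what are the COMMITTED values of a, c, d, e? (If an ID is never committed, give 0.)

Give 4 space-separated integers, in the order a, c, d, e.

Initial committed: {a=4, c=15, d=2, e=11}
Op 1: BEGIN: in_txn=True, pending={}
Op 2: UPDATE c=1 (pending; pending now {c=1})
Op 3: COMMIT: merged ['c'] into committed; committed now {a=4, c=1, d=2, e=11}
Op 4: UPDATE e=12 (auto-commit; committed e=12)
Op 5: BEGIN: in_txn=True, pending={}
Final committed: {a=4, c=1, d=2, e=12}

Answer: 4 1 2 12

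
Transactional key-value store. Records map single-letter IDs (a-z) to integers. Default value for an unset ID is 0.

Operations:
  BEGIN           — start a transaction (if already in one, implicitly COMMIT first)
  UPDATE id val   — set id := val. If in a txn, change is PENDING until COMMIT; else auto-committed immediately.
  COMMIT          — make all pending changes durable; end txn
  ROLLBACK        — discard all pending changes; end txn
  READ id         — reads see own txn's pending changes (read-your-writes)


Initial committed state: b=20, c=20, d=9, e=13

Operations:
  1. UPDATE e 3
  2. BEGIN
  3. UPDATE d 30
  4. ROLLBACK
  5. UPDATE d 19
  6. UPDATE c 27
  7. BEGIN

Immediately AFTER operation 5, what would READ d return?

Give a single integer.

Answer: 19

Derivation:
Initial committed: {b=20, c=20, d=9, e=13}
Op 1: UPDATE e=3 (auto-commit; committed e=3)
Op 2: BEGIN: in_txn=True, pending={}
Op 3: UPDATE d=30 (pending; pending now {d=30})
Op 4: ROLLBACK: discarded pending ['d']; in_txn=False
Op 5: UPDATE d=19 (auto-commit; committed d=19)
After op 5: visible(d) = 19 (pending={}, committed={b=20, c=20, d=19, e=3})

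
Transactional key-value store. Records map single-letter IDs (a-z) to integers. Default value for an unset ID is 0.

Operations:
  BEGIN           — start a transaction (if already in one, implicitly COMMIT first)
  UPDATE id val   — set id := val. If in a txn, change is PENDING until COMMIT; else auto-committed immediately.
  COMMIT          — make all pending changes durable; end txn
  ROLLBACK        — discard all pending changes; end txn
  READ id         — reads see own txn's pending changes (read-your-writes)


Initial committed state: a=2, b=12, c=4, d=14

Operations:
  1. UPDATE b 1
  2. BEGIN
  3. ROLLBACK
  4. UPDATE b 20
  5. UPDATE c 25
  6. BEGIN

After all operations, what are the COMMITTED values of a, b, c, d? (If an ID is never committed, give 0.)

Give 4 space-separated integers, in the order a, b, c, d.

Answer: 2 20 25 14

Derivation:
Initial committed: {a=2, b=12, c=4, d=14}
Op 1: UPDATE b=1 (auto-commit; committed b=1)
Op 2: BEGIN: in_txn=True, pending={}
Op 3: ROLLBACK: discarded pending []; in_txn=False
Op 4: UPDATE b=20 (auto-commit; committed b=20)
Op 5: UPDATE c=25 (auto-commit; committed c=25)
Op 6: BEGIN: in_txn=True, pending={}
Final committed: {a=2, b=20, c=25, d=14}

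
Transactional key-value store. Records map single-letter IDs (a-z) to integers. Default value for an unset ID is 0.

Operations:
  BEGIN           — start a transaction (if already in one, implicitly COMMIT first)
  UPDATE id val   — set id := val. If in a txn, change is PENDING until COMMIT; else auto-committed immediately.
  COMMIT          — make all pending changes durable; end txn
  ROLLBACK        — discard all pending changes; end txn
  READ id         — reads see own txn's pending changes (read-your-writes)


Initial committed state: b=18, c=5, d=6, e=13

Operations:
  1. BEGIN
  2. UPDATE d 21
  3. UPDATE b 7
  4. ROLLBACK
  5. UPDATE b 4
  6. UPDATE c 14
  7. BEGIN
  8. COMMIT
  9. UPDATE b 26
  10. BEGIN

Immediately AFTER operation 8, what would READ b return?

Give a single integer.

Initial committed: {b=18, c=5, d=6, e=13}
Op 1: BEGIN: in_txn=True, pending={}
Op 2: UPDATE d=21 (pending; pending now {d=21})
Op 3: UPDATE b=7 (pending; pending now {b=7, d=21})
Op 4: ROLLBACK: discarded pending ['b', 'd']; in_txn=False
Op 5: UPDATE b=4 (auto-commit; committed b=4)
Op 6: UPDATE c=14 (auto-commit; committed c=14)
Op 7: BEGIN: in_txn=True, pending={}
Op 8: COMMIT: merged [] into committed; committed now {b=4, c=14, d=6, e=13}
After op 8: visible(b) = 4 (pending={}, committed={b=4, c=14, d=6, e=13})

Answer: 4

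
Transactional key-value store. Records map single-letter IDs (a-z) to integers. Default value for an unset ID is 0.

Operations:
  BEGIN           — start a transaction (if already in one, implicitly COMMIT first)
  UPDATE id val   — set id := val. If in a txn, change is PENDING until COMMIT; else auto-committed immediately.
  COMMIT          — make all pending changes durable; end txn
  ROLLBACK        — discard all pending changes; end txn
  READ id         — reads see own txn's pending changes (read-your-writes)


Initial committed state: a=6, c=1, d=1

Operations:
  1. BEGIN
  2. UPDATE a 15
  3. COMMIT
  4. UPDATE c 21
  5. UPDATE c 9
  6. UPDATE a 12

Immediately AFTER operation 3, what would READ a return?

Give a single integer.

Answer: 15

Derivation:
Initial committed: {a=6, c=1, d=1}
Op 1: BEGIN: in_txn=True, pending={}
Op 2: UPDATE a=15 (pending; pending now {a=15})
Op 3: COMMIT: merged ['a'] into committed; committed now {a=15, c=1, d=1}
After op 3: visible(a) = 15 (pending={}, committed={a=15, c=1, d=1})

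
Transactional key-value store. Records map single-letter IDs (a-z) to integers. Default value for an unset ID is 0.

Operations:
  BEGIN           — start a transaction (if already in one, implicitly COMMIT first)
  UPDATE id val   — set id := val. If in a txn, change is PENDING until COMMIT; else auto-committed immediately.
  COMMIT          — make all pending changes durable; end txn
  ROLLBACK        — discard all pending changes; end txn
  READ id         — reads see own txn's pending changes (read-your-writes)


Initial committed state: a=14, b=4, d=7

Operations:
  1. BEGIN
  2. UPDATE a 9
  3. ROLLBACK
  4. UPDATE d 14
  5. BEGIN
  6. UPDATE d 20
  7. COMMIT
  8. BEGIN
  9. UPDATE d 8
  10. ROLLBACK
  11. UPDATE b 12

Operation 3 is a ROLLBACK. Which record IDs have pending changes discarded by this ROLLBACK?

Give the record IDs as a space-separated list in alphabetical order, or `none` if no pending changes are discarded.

Initial committed: {a=14, b=4, d=7}
Op 1: BEGIN: in_txn=True, pending={}
Op 2: UPDATE a=9 (pending; pending now {a=9})
Op 3: ROLLBACK: discarded pending ['a']; in_txn=False
Op 4: UPDATE d=14 (auto-commit; committed d=14)
Op 5: BEGIN: in_txn=True, pending={}
Op 6: UPDATE d=20 (pending; pending now {d=20})
Op 7: COMMIT: merged ['d'] into committed; committed now {a=14, b=4, d=20}
Op 8: BEGIN: in_txn=True, pending={}
Op 9: UPDATE d=8 (pending; pending now {d=8})
Op 10: ROLLBACK: discarded pending ['d']; in_txn=False
Op 11: UPDATE b=12 (auto-commit; committed b=12)
ROLLBACK at op 3 discards: ['a']

Answer: a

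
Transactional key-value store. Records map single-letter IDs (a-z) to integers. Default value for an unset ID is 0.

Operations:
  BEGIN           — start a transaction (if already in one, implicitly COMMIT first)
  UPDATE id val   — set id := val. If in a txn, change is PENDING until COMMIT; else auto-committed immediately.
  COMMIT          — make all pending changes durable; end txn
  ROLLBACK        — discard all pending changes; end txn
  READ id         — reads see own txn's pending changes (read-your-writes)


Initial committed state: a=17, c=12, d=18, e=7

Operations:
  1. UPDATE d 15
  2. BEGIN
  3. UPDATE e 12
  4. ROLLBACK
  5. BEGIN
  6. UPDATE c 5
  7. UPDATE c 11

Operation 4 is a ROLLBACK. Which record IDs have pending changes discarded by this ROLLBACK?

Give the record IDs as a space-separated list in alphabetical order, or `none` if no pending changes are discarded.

Initial committed: {a=17, c=12, d=18, e=7}
Op 1: UPDATE d=15 (auto-commit; committed d=15)
Op 2: BEGIN: in_txn=True, pending={}
Op 3: UPDATE e=12 (pending; pending now {e=12})
Op 4: ROLLBACK: discarded pending ['e']; in_txn=False
Op 5: BEGIN: in_txn=True, pending={}
Op 6: UPDATE c=5 (pending; pending now {c=5})
Op 7: UPDATE c=11 (pending; pending now {c=11})
ROLLBACK at op 4 discards: ['e']

Answer: e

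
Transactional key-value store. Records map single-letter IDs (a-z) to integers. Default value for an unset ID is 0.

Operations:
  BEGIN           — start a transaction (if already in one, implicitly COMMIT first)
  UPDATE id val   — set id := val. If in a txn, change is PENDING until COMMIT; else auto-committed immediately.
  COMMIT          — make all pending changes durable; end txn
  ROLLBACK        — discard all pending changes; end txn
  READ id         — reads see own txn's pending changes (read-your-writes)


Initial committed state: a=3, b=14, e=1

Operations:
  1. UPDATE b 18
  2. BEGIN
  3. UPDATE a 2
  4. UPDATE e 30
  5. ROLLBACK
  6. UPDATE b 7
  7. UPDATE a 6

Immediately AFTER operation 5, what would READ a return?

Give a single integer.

Initial committed: {a=3, b=14, e=1}
Op 1: UPDATE b=18 (auto-commit; committed b=18)
Op 2: BEGIN: in_txn=True, pending={}
Op 3: UPDATE a=2 (pending; pending now {a=2})
Op 4: UPDATE e=30 (pending; pending now {a=2, e=30})
Op 5: ROLLBACK: discarded pending ['a', 'e']; in_txn=False
After op 5: visible(a) = 3 (pending={}, committed={a=3, b=18, e=1})

Answer: 3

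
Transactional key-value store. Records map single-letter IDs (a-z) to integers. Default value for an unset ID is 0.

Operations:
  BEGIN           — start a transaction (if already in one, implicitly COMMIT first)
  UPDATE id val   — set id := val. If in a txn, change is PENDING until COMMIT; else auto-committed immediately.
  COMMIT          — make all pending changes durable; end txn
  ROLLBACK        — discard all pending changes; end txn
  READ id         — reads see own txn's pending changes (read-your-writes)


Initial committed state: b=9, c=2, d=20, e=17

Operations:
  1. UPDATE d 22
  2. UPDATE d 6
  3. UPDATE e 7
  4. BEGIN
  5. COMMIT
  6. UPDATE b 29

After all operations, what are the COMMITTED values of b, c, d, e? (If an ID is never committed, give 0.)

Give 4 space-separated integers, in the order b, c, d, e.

Initial committed: {b=9, c=2, d=20, e=17}
Op 1: UPDATE d=22 (auto-commit; committed d=22)
Op 2: UPDATE d=6 (auto-commit; committed d=6)
Op 3: UPDATE e=7 (auto-commit; committed e=7)
Op 4: BEGIN: in_txn=True, pending={}
Op 5: COMMIT: merged [] into committed; committed now {b=9, c=2, d=6, e=7}
Op 6: UPDATE b=29 (auto-commit; committed b=29)
Final committed: {b=29, c=2, d=6, e=7}

Answer: 29 2 6 7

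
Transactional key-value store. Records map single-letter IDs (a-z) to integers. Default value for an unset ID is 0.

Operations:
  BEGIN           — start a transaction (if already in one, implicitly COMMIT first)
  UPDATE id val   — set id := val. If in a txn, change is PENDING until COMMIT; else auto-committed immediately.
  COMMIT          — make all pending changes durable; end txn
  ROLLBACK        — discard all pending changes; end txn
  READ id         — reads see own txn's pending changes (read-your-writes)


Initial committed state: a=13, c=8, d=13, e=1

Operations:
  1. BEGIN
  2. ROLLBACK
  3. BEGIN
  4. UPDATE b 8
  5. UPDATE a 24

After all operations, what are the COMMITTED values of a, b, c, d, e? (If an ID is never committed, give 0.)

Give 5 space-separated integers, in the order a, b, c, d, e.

Initial committed: {a=13, c=8, d=13, e=1}
Op 1: BEGIN: in_txn=True, pending={}
Op 2: ROLLBACK: discarded pending []; in_txn=False
Op 3: BEGIN: in_txn=True, pending={}
Op 4: UPDATE b=8 (pending; pending now {b=8})
Op 5: UPDATE a=24 (pending; pending now {a=24, b=8})
Final committed: {a=13, c=8, d=13, e=1}

Answer: 13 0 8 13 1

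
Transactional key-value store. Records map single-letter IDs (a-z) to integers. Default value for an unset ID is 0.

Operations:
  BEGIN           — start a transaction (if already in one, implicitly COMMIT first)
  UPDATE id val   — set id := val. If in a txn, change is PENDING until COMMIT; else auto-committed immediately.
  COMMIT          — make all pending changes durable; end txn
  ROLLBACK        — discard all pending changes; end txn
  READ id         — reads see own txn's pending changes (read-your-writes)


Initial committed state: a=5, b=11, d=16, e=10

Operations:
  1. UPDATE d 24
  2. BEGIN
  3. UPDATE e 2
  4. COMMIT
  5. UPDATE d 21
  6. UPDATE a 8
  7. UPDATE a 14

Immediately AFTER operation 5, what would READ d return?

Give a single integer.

Answer: 21

Derivation:
Initial committed: {a=5, b=11, d=16, e=10}
Op 1: UPDATE d=24 (auto-commit; committed d=24)
Op 2: BEGIN: in_txn=True, pending={}
Op 3: UPDATE e=2 (pending; pending now {e=2})
Op 4: COMMIT: merged ['e'] into committed; committed now {a=5, b=11, d=24, e=2}
Op 5: UPDATE d=21 (auto-commit; committed d=21)
After op 5: visible(d) = 21 (pending={}, committed={a=5, b=11, d=21, e=2})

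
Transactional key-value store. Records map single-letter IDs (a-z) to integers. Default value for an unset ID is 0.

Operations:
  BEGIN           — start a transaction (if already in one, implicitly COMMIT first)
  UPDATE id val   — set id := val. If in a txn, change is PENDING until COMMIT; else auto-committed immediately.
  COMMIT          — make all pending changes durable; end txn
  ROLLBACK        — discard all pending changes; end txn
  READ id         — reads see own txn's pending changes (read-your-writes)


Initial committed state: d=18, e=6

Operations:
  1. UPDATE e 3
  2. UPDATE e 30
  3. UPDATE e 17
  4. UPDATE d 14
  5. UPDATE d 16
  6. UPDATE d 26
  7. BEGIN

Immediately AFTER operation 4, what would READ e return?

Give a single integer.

Answer: 17

Derivation:
Initial committed: {d=18, e=6}
Op 1: UPDATE e=3 (auto-commit; committed e=3)
Op 2: UPDATE e=30 (auto-commit; committed e=30)
Op 3: UPDATE e=17 (auto-commit; committed e=17)
Op 4: UPDATE d=14 (auto-commit; committed d=14)
After op 4: visible(e) = 17 (pending={}, committed={d=14, e=17})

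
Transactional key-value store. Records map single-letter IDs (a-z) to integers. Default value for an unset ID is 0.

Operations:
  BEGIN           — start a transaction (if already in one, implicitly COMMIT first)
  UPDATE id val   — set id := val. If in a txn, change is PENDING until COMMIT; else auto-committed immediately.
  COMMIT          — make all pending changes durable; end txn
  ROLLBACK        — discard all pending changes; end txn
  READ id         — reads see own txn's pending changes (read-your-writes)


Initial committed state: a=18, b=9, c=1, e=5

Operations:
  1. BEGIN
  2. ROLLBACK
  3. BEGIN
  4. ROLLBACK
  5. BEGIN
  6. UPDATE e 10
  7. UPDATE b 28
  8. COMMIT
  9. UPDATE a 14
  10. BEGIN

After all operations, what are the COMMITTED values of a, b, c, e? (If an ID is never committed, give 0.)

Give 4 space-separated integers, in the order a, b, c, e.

Answer: 14 28 1 10

Derivation:
Initial committed: {a=18, b=9, c=1, e=5}
Op 1: BEGIN: in_txn=True, pending={}
Op 2: ROLLBACK: discarded pending []; in_txn=False
Op 3: BEGIN: in_txn=True, pending={}
Op 4: ROLLBACK: discarded pending []; in_txn=False
Op 5: BEGIN: in_txn=True, pending={}
Op 6: UPDATE e=10 (pending; pending now {e=10})
Op 7: UPDATE b=28 (pending; pending now {b=28, e=10})
Op 8: COMMIT: merged ['b', 'e'] into committed; committed now {a=18, b=28, c=1, e=10}
Op 9: UPDATE a=14 (auto-commit; committed a=14)
Op 10: BEGIN: in_txn=True, pending={}
Final committed: {a=14, b=28, c=1, e=10}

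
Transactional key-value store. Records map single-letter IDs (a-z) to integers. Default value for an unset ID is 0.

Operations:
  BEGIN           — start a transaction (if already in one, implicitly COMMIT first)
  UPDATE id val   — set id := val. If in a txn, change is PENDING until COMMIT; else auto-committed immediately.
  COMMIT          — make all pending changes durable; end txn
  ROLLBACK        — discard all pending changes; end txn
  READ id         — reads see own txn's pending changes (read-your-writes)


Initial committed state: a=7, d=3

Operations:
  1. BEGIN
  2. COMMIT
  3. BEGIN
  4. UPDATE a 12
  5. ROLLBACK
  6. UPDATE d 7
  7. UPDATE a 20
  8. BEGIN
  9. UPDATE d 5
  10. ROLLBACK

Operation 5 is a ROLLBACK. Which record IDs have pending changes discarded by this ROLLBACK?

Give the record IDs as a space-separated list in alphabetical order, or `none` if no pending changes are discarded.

Initial committed: {a=7, d=3}
Op 1: BEGIN: in_txn=True, pending={}
Op 2: COMMIT: merged [] into committed; committed now {a=7, d=3}
Op 3: BEGIN: in_txn=True, pending={}
Op 4: UPDATE a=12 (pending; pending now {a=12})
Op 5: ROLLBACK: discarded pending ['a']; in_txn=False
Op 6: UPDATE d=7 (auto-commit; committed d=7)
Op 7: UPDATE a=20 (auto-commit; committed a=20)
Op 8: BEGIN: in_txn=True, pending={}
Op 9: UPDATE d=5 (pending; pending now {d=5})
Op 10: ROLLBACK: discarded pending ['d']; in_txn=False
ROLLBACK at op 5 discards: ['a']

Answer: a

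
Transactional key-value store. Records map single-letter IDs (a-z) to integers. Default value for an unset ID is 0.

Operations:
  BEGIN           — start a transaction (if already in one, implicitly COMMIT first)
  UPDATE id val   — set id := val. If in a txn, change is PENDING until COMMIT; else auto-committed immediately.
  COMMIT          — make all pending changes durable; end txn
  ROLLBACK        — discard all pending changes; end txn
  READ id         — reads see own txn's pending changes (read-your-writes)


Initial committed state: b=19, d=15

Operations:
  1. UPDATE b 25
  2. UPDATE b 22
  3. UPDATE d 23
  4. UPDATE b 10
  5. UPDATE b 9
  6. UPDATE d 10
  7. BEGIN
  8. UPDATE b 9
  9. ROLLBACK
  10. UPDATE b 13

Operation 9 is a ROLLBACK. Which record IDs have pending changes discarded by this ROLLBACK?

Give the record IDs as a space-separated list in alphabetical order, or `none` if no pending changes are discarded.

Answer: b

Derivation:
Initial committed: {b=19, d=15}
Op 1: UPDATE b=25 (auto-commit; committed b=25)
Op 2: UPDATE b=22 (auto-commit; committed b=22)
Op 3: UPDATE d=23 (auto-commit; committed d=23)
Op 4: UPDATE b=10 (auto-commit; committed b=10)
Op 5: UPDATE b=9 (auto-commit; committed b=9)
Op 6: UPDATE d=10 (auto-commit; committed d=10)
Op 7: BEGIN: in_txn=True, pending={}
Op 8: UPDATE b=9 (pending; pending now {b=9})
Op 9: ROLLBACK: discarded pending ['b']; in_txn=False
Op 10: UPDATE b=13 (auto-commit; committed b=13)
ROLLBACK at op 9 discards: ['b']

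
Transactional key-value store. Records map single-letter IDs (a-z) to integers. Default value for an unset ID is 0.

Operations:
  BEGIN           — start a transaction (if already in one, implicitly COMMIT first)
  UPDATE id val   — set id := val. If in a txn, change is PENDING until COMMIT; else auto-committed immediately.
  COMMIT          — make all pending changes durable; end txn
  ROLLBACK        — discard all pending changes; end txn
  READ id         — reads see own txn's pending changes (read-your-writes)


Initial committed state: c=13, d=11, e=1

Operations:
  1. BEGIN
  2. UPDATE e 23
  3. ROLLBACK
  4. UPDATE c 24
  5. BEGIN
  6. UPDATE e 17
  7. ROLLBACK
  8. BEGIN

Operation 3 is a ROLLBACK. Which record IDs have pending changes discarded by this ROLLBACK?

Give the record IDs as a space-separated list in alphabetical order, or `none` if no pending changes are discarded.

Initial committed: {c=13, d=11, e=1}
Op 1: BEGIN: in_txn=True, pending={}
Op 2: UPDATE e=23 (pending; pending now {e=23})
Op 3: ROLLBACK: discarded pending ['e']; in_txn=False
Op 4: UPDATE c=24 (auto-commit; committed c=24)
Op 5: BEGIN: in_txn=True, pending={}
Op 6: UPDATE e=17 (pending; pending now {e=17})
Op 7: ROLLBACK: discarded pending ['e']; in_txn=False
Op 8: BEGIN: in_txn=True, pending={}
ROLLBACK at op 3 discards: ['e']

Answer: e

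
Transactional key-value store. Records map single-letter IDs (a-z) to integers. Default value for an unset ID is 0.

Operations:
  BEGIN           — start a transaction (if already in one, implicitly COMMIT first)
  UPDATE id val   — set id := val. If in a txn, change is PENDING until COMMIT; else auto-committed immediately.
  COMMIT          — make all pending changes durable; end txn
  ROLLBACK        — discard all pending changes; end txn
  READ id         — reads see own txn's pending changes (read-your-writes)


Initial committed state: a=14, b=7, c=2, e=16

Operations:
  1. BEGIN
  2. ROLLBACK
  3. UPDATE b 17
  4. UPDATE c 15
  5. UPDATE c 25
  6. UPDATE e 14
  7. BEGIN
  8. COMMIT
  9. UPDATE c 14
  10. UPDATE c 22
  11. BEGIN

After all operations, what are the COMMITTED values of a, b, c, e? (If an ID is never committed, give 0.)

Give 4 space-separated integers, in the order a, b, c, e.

Answer: 14 17 22 14

Derivation:
Initial committed: {a=14, b=7, c=2, e=16}
Op 1: BEGIN: in_txn=True, pending={}
Op 2: ROLLBACK: discarded pending []; in_txn=False
Op 3: UPDATE b=17 (auto-commit; committed b=17)
Op 4: UPDATE c=15 (auto-commit; committed c=15)
Op 5: UPDATE c=25 (auto-commit; committed c=25)
Op 6: UPDATE e=14 (auto-commit; committed e=14)
Op 7: BEGIN: in_txn=True, pending={}
Op 8: COMMIT: merged [] into committed; committed now {a=14, b=17, c=25, e=14}
Op 9: UPDATE c=14 (auto-commit; committed c=14)
Op 10: UPDATE c=22 (auto-commit; committed c=22)
Op 11: BEGIN: in_txn=True, pending={}
Final committed: {a=14, b=17, c=22, e=14}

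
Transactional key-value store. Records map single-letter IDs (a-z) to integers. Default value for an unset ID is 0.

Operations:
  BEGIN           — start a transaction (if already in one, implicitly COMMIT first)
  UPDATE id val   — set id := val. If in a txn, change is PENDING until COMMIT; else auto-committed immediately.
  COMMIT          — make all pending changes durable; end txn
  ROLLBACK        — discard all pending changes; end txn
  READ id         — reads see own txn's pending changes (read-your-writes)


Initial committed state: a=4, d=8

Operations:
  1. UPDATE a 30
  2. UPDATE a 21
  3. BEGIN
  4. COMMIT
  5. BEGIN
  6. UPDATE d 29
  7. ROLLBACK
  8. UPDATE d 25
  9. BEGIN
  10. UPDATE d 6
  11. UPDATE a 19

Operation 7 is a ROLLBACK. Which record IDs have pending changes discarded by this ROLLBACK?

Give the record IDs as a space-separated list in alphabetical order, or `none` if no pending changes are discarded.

Initial committed: {a=4, d=8}
Op 1: UPDATE a=30 (auto-commit; committed a=30)
Op 2: UPDATE a=21 (auto-commit; committed a=21)
Op 3: BEGIN: in_txn=True, pending={}
Op 4: COMMIT: merged [] into committed; committed now {a=21, d=8}
Op 5: BEGIN: in_txn=True, pending={}
Op 6: UPDATE d=29 (pending; pending now {d=29})
Op 7: ROLLBACK: discarded pending ['d']; in_txn=False
Op 8: UPDATE d=25 (auto-commit; committed d=25)
Op 9: BEGIN: in_txn=True, pending={}
Op 10: UPDATE d=6 (pending; pending now {d=6})
Op 11: UPDATE a=19 (pending; pending now {a=19, d=6})
ROLLBACK at op 7 discards: ['d']

Answer: d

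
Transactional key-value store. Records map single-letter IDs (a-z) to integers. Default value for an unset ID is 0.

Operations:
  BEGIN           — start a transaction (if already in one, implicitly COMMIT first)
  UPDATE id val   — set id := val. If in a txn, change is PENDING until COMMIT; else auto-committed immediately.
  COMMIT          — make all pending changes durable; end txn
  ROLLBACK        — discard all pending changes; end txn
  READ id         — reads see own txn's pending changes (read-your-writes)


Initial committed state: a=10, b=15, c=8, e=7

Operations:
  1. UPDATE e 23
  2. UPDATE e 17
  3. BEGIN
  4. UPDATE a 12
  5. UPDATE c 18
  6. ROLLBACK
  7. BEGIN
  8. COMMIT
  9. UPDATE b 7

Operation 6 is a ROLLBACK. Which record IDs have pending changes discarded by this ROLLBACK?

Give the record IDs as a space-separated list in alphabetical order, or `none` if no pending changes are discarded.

Initial committed: {a=10, b=15, c=8, e=7}
Op 1: UPDATE e=23 (auto-commit; committed e=23)
Op 2: UPDATE e=17 (auto-commit; committed e=17)
Op 3: BEGIN: in_txn=True, pending={}
Op 4: UPDATE a=12 (pending; pending now {a=12})
Op 5: UPDATE c=18 (pending; pending now {a=12, c=18})
Op 6: ROLLBACK: discarded pending ['a', 'c']; in_txn=False
Op 7: BEGIN: in_txn=True, pending={}
Op 8: COMMIT: merged [] into committed; committed now {a=10, b=15, c=8, e=17}
Op 9: UPDATE b=7 (auto-commit; committed b=7)
ROLLBACK at op 6 discards: ['a', 'c']

Answer: a c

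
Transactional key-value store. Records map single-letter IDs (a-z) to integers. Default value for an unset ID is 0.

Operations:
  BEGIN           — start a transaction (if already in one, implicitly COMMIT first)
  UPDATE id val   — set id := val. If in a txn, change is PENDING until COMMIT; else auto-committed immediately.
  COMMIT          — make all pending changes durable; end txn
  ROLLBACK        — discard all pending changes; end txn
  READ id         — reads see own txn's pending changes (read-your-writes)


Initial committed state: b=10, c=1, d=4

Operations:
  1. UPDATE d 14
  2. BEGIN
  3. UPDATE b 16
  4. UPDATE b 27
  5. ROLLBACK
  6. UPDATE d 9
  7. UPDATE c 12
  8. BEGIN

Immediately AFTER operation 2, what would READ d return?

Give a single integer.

Answer: 14

Derivation:
Initial committed: {b=10, c=1, d=4}
Op 1: UPDATE d=14 (auto-commit; committed d=14)
Op 2: BEGIN: in_txn=True, pending={}
After op 2: visible(d) = 14 (pending={}, committed={b=10, c=1, d=14})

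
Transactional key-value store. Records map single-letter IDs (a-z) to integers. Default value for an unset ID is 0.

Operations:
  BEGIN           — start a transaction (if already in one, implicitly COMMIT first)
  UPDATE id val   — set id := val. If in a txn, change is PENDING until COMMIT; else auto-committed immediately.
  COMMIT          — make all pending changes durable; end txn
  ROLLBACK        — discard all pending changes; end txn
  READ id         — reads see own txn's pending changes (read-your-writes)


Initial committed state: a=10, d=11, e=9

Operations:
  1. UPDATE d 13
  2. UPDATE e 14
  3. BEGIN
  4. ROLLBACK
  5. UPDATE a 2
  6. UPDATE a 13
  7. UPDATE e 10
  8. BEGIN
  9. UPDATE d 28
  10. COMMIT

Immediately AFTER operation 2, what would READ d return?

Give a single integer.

Initial committed: {a=10, d=11, e=9}
Op 1: UPDATE d=13 (auto-commit; committed d=13)
Op 2: UPDATE e=14 (auto-commit; committed e=14)
After op 2: visible(d) = 13 (pending={}, committed={a=10, d=13, e=14})

Answer: 13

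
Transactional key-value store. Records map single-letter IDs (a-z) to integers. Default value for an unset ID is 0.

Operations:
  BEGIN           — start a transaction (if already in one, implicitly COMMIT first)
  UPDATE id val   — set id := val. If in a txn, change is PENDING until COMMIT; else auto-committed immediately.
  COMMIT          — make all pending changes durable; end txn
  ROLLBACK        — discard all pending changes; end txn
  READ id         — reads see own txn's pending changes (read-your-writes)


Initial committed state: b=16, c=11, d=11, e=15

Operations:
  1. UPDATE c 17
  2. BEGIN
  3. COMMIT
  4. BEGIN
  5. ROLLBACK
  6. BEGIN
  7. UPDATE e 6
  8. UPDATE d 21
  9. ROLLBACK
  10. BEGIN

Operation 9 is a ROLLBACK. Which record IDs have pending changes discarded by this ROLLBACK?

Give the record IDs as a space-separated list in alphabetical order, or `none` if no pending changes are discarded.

Initial committed: {b=16, c=11, d=11, e=15}
Op 1: UPDATE c=17 (auto-commit; committed c=17)
Op 2: BEGIN: in_txn=True, pending={}
Op 3: COMMIT: merged [] into committed; committed now {b=16, c=17, d=11, e=15}
Op 4: BEGIN: in_txn=True, pending={}
Op 5: ROLLBACK: discarded pending []; in_txn=False
Op 6: BEGIN: in_txn=True, pending={}
Op 7: UPDATE e=6 (pending; pending now {e=6})
Op 8: UPDATE d=21 (pending; pending now {d=21, e=6})
Op 9: ROLLBACK: discarded pending ['d', 'e']; in_txn=False
Op 10: BEGIN: in_txn=True, pending={}
ROLLBACK at op 9 discards: ['d', 'e']

Answer: d e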